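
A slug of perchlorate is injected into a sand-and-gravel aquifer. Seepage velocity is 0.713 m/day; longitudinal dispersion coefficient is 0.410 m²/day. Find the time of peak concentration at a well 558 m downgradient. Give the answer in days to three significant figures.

782 days

For the 1D instantaneous-source solution, setting ∂C/∂t = 0 at fixed x gives v²t² + 2Dt − x² = 0, so t = (√(D² + v²x²) − D)/v².
√(D² + v²x²) = √(0.410² + 0.713² × 558²) = 397.9; v² = 0.508369.
t = (397.9 − 0.410)/0.508369 = 782 days (vs. the pure-advection estimate x/v = 783 d).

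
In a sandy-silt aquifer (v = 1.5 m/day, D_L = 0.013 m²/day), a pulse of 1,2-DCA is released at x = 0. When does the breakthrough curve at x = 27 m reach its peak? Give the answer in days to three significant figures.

For the 1D instantaneous-source solution, setting ∂C/∂t = 0 at fixed x gives v²t² + 2Dt − x² = 0, so t = (√(D² + v²x²) − D)/v².
√(D² + v²x²) = √(0.013² + 1.5² × 27²) = 40.50; v² = 2.25.
t = (40.50 − 0.013)/2.25 = 18.0 days (vs. the pure-advection estimate x/v = 18.0 d).

18.0 days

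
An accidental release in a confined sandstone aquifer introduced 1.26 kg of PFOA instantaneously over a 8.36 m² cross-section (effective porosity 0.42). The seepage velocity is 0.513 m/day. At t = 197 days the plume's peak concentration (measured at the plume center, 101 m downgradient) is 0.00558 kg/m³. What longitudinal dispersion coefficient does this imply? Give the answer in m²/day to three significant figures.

At the plume center C_max = M/(n_e·A·√(4πDt)), so D = M²/(4πt·(n_e·A·C_max)²).
n_e·A·C_max = 0.42 × 8.36 × 0.00558 = 0.01959 kg/m.
D = 1.26²/(4π × 197 × 0.01959²) = 1.67 m²/day.

1.67 m²/day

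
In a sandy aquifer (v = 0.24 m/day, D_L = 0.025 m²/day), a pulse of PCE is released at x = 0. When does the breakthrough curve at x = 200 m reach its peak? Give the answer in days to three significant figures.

For the 1D instantaneous-source solution, setting ∂C/∂t = 0 at fixed x gives v²t² + 2Dt − x² = 0, so t = (√(D² + v²x²) − D)/v².
√(D² + v²x²) = √(0.025² + 0.24² × 200²) = 48.00; v² = 0.0576.
t = (48.00 − 0.025)/0.0576 = 833 days (vs. the pure-advection estimate x/v = 833 d).

833 days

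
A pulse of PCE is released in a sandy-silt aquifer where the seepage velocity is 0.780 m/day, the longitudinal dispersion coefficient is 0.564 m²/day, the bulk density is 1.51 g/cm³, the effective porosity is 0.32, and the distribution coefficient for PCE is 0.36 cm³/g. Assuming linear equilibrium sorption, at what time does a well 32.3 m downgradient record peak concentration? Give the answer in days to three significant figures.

Retardation factor R = 1 + ρ_b·K_d/n = 1 + 1.51 × 0.36/0.32 = 2.699.
Sorption retards both mechanisms: v_R = v/R = 0.2890 m/day, D_R = D/R = 0.2090 m²/day.
Peak time from v_R²t² + 2D_R t − x² = 0: t = (√(D_R² + v_R²x²) − D_R)/v_R².
√(D_R² + v_R²x²) = √(0.2090² + 0.2890² × 32.3²) = 9.337; v_R² = 0.08352.
t = (9.337 − 0.2090)/0.08352 = 109 days.

109 days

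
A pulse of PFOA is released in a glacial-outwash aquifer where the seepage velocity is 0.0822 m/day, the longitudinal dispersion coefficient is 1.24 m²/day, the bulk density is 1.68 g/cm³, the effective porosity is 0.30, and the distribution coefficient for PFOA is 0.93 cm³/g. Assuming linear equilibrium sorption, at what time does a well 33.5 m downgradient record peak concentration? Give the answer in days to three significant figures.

Retardation factor R = 1 + ρ_b·K_d/n = 1 + 1.68 × 0.93/0.30 = 6.208.
Sorption retards both mechanisms: v_R = v/R = 0.01324 m/day, D_R = D/R = 0.1997 m²/day.
Peak time from v_R²t² + 2D_R t − x² = 0: t = (√(D_R² + v_R²x²) − D_R)/v_R².
√(D_R² + v_R²x²) = √(0.1997² + 0.01324² × 33.5²) = 0.4864; v_R² = 0.0001753.
t = (0.4864 − 0.1997)/0.0001753 = 1640 days.

1640 days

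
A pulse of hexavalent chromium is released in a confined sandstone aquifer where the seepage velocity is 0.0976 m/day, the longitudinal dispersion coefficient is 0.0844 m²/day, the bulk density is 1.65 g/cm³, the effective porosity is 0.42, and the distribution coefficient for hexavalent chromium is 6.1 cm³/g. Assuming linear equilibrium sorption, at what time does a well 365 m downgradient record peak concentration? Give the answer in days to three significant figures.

93100 days

Retardation factor R = 1 + ρ_b·K_d/n = 1 + 1.65 × 6.1/0.42 = 24.96.
Sorption retards both mechanisms: v_R = v/R = 0.003910 m/day, D_R = D/R = 0.003381 m²/day.
Peak time from v_R²t² + 2D_R t − x² = 0: t = (√(D_R² + v_R²x²) − D_R)/v_R².
√(D_R² + v_R²x²) = √(0.003381² + 0.003910² × 365²) = 1.427; v_R² = 1.529e-05.
t = (1.427 − 0.003381)/1.529e-05 = 93100 days.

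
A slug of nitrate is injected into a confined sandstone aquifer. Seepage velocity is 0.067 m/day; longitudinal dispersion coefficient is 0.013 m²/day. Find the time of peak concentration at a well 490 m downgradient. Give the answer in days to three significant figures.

7310 days

For the 1D instantaneous-source solution, setting ∂C/∂t = 0 at fixed x gives v²t² + 2Dt − x² = 0, so t = (√(D² + v²x²) − D)/v².
√(D² + v²x²) = √(0.013² + 0.067² × 490²) = 32.83; v² = 0.004489.
t = (32.83 − 0.013)/0.004489 = 7310 days (vs. the pure-advection estimate x/v = 7310 d).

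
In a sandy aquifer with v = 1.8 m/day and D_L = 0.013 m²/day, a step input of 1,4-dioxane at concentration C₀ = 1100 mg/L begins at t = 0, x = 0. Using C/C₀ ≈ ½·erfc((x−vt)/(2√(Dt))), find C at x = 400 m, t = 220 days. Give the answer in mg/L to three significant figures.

51.9 mg/L

For a continuous step input, C/C₀ ≈ ½·erfc((x−vt)/(2√(Dt))).
vt = 1.8 × 220 = 396 m and 2√(Dt) = 2√(0.013 × 220) = 3.382 m.
Argument (x−vt)/(2√(Dt)) = (400 − 396)/3.382 = 1.183; ½·erfc(1.183) = 0.04716.
C = 1100 × 0.04716 = 51.9 mg/L.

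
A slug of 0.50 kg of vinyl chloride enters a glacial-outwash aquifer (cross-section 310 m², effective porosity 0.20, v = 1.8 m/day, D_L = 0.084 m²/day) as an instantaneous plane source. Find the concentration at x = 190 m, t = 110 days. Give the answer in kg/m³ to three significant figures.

For an instantaneous plane source, C(x,t) = M/(n_e·A·√(4πDt)) · exp(−(x−vt)²/(4Dt)), with n_e·A the pore (flow) area.
Plume center vt = 1.8 × 110 = 198 m, so the well at 190 m is 8 m upgradient of the peak.
√(4πDt) = 10.78 m, giving peak height M/(n_e·A·√(4πDt)) = 0.50/(0.20 × 310 × 10.78) = 0.0007481 kg/m³.
(x−vt)²/(4Dt) = (-8)²/(4 × 0.084 × 110) = 1.732; exp(−1.732) = 0.1769.
C = 0.0007481 × 0.1769 = 0.000132 kg/m³.

0.000132 kg/m³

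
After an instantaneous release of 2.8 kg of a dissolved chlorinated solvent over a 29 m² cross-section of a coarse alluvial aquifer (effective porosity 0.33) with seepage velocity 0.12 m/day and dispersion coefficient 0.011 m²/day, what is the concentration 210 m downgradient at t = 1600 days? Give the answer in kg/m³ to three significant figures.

0.000197 kg/m³

For an instantaneous plane source, C(x,t) = M/(n_e·A·√(4πDt)) · exp(−(x−vt)²/(4Dt)), with n_e·A the pore (flow) area.
Plume center vt = 0.12 × 1600 = 192 m, so the well at 210 m is 18 m downgradient of the peak.
√(4πDt) = 14.87 m, giving peak height M/(n_e·A·√(4πDt)) = 2.8/(0.33 × 29 × 14.87) = 0.01968 kg/m³.
(x−vt)²/(4Dt) = (18)²/(4 × 0.011 × 1600) = 4.602; exp(−4.602) = 0.01003.
C = 0.01968 × 0.01003 = 0.000197 kg/m³.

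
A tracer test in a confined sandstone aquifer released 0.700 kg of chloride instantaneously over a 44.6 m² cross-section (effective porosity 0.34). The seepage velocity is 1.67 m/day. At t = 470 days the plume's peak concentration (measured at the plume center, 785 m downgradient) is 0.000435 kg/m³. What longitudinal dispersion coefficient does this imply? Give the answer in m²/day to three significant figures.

At the plume center C_max = M/(n_e·A·√(4πDt)), so D = M²/(4πt·(n_e·A·C_max)²).
n_e·A·C_max = 0.34 × 44.6 × 0.000435 = 0.006596 kg/m.
D = 0.700²/(4π × 470 × 0.006596²) = 1.91 m²/day.

1.91 m²/day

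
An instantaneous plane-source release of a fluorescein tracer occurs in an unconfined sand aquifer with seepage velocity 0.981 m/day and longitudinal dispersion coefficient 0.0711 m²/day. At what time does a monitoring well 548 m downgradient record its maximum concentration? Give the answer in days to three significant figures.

559 days

For the 1D instantaneous-source solution, setting ∂C/∂t = 0 at fixed x gives v²t² + 2Dt − x² = 0, so t = (√(D² + v²x²) − D)/v².
√(D² + v²x²) = √(0.0711² + 0.981² × 548²) = 537.6; v² = 0.962361.
t = (537.6 − 0.0711)/0.962361 = 559 days (vs. the pure-advection estimate x/v = 559 d).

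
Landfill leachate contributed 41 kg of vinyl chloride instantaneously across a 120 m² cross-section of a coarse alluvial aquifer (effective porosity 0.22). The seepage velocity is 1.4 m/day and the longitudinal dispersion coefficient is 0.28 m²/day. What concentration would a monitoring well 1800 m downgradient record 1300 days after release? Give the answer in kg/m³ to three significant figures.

For an instantaneous plane source, C(x,t) = M/(n_e·A·√(4πDt)) · exp(−(x−vt)²/(4Dt)), with n_e·A the pore (flow) area.
Plume center vt = 1.4 × 1300 = 1820 m, so the well at 1800 m is 20 m upgradient of the peak.
√(4πDt) = 67.63 m, giving peak height M/(n_e·A·√(4πDt)) = 41/(0.22 × 120 × 67.63) = 0.02296 kg/m³.
(x−vt)²/(4Dt) = (-20)²/(4 × 0.28 × 1300) = 0.2747; exp(−0.2747) = 0.7598.
C = 0.02296 × 0.7598 = 0.0174 kg/m³.

0.0174 kg/m³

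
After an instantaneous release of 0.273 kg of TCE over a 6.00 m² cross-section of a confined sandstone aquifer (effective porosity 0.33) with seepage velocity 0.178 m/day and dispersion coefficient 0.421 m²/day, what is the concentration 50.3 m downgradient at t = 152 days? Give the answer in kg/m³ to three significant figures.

0.000589 kg/m³

For an instantaneous plane source, C(x,t) = M/(n_e·A·√(4πDt)) · exp(−(x−vt)²/(4Dt)), with n_e·A the pore (flow) area.
Plume center vt = 0.178 × 152 = 27.056 m, so the well at 50.3 m is 23.244 m downgradient of the peak.
√(4πDt) = 28.36 m, giving peak height M/(n_e·A·√(4πDt)) = 0.273/(0.33 × 6.00 × 28.36) = 0.004862 kg/m³.
(x−vt)²/(4Dt) = (23.244)²/(4 × 0.421 × 152) = 2.111; exp(−2.111) = 0.1211.
C = 0.004862 × 0.1211 = 0.000589 kg/m³.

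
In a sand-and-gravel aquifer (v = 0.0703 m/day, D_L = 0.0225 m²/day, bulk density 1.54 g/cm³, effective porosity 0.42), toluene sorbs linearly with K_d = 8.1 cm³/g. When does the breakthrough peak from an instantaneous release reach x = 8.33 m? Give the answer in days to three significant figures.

Retardation factor R = 1 + ρ_b·K_d/n = 1 + 1.54 × 8.1/0.42 = 30.70.
Sorption retards both mechanisms: v_R = v/R = 0.002290 m/day, D_R = D/R = 0.0007329 m²/day.
Peak time from v_R²t² + 2D_R t − x² = 0: t = (√(D_R² + v_R²x²) − D_R)/v_R².
√(D_R² + v_R²x²) = √(0.0007329² + 0.002290² × 8.33²) = 0.01909; v_R² = 5.244e-06.
t = (0.01909 − 0.0007329)/5.244e-06 = 3500 days.

3500 days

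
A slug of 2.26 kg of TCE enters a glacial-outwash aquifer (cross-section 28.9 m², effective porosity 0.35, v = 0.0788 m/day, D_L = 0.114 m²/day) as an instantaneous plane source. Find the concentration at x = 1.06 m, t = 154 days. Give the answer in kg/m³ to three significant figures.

0.00262 kg/m³

For an instantaneous plane source, C(x,t) = M/(n_e·A·√(4πDt)) · exp(−(x−vt)²/(4Dt)), with n_e·A the pore (flow) area.
Plume center vt = 0.0788 × 154 = 12.1352 m, so the well at 1.06 m is 11.0752 m upgradient of the peak.
√(4πDt) = 14.85 m, giving peak height M/(n_e·A·√(4πDt)) = 2.26/(0.35 × 28.9 × 14.85) = 0.01505 kg/m³.
(x−vt)²/(4Dt) = (-11.0752)²/(4 × 0.114 × 154) = 1.747; exp(−1.747) = 0.1743.
C = 0.01505 × 0.1743 = 0.00262 kg/m³.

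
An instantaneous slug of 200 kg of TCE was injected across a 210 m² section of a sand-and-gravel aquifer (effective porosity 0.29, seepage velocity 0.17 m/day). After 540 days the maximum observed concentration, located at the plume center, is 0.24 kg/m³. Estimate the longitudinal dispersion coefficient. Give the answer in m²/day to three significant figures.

At the plume center C_max = M/(n_e·A·√(4πDt)), so D = M²/(4πt·(n_e·A·C_max)²).
n_e·A·C_max = 0.29 × 210 × 0.24 = 14.62 kg/m.
D = 200²/(4π × 540 × 14.62²) = 0.0276 m²/day.

0.0276 m²/day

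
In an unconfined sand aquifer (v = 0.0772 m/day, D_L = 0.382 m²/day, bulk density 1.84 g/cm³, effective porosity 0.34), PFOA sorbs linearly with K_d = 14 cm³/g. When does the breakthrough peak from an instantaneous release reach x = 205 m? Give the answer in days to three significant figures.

199000 days

Retardation factor R = 1 + ρ_b·K_d/n = 1 + 1.84 × 14/0.34 = 76.76.
Sorption retards both mechanisms: v_R = v/R = 0.001006 m/day, D_R = D/R = 0.004977 m²/day.
Peak time from v_R²t² + 2D_R t − x² = 0: t = (√(D_R² + v_R²x²) − D_R)/v_R².
√(D_R² + v_R²x²) = √(0.004977² + 0.001006² × 205²) = 0.2063; v_R² = 1.012e-06.
t = (0.2063 − 0.004977)/1.012e-06 = 199000 days.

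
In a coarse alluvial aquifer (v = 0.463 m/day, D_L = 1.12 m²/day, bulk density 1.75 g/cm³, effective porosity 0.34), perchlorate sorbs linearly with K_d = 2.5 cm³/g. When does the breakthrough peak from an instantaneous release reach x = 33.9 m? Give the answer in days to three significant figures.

Retardation factor R = 1 + ρ_b·K_d/n = 1 + 1.75 × 2.5/0.34 = 13.87.
Sorption retards both mechanisms: v_R = v/R = 0.03338 m/day, D_R = D/R = 0.08075 m²/day.
Peak time from v_R²t² + 2D_R t − x² = 0: t = (√(D_R² + v_R²x²) − D_R)/v_R².
√(D_R² + v_R²x²) = √(0.08075² + 0.03338² × 33.9²) = 1.134; v_R² = 0.001114.
t = (1.134 − 0.08075)/0.001114 = 945 days.

945 days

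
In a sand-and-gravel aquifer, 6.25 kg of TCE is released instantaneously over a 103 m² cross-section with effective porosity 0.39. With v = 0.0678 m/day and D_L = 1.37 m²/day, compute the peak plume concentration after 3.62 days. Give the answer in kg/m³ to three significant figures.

0.0197 kg/m³

The peak of an instantaneous 1D plume sits at x = vt; there the Gaussian factor is 1 and C_max = M/(n_e·A·√(4πDt)), where n_e·A is the pore area the mass is dissolved in.
√(4πDt) = √(4π × 1.37 × 3.62) = 7.894 m, so C_max = 6.25/(0.39 × 103 × 7.894) = 0.0197 kg/m³.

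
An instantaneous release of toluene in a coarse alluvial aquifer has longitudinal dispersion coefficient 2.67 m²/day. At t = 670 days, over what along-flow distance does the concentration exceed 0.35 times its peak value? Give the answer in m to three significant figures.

173 m

The plume is Gaussian with σ = √(2Dt) = √(2 × 2.67 × 670) = 59.81 m.
C/C_peak = exp(−Δx²/(2σ²)) = 0.35 ⇒ Δx = σ·√(−2 ln 0.35) = 59.81 × 1.449 = 86.66 m.
Width = 2Δx = 173 m.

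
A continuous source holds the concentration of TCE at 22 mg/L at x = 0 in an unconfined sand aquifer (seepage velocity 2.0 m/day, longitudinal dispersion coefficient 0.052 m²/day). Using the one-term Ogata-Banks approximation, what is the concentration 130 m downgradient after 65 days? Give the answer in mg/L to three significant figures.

For a continuous step input, C/C₀ ≈ ½·erfc((x−vt)/(2√(Dt))).
vt = 2.0 × 65 = 130 m and 2√(Dt) = 2√(0.052 × 65) = 3.677 m.
Argument (x−vt)/(2√(Dt)) = (130 − 130)/3.677 = 0; ½·erfc(0) = 0.5000.
C = 22 × 0.5000 = 11.0 mg/L.

11.0 mg/L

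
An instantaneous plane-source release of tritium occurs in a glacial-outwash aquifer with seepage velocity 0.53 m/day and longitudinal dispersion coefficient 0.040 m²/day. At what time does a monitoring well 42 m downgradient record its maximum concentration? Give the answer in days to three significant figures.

79.1 days

For the 1D instantaneous-source solution, setting ∂C/∂t = 0 at fixed x gives v²t² + 2Dt − x² = 0, so t = (√(D² + v²x²) − D)/v².
√(D² + v²x²) = √(0.040² + 0.53² × 42²) = 22.26; v² = 0.2809.
t = (22.26 − 0.040)/0.2809 = 79.1 days (vs. the pure-advection estimate x/v = 79.2 d).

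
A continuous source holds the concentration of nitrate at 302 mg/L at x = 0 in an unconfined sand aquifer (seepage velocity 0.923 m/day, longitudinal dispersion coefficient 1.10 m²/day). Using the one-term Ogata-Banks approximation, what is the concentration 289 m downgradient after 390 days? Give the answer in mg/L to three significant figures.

300 mg/L

For a continuous step input, C/C₀ ≈ ½·erfc((x−vt)/(2√(Dt))).
vt = 0.923 × 390 = 359.97 m and 2√(Dt) = 2√(1.10 × 390) = 41.42 m.
Argument (x−vt)/(2√(Dt)) = (289 − 359.97)/41.42 = -1.713; ½·erfc(-1.713) = 0.9923.
C = 302 × 0.9923 = 300 mg/L.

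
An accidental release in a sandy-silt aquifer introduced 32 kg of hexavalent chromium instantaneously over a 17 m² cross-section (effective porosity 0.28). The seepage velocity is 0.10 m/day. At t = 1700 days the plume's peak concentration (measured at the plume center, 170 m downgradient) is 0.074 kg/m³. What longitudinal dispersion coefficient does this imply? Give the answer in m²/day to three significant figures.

0.386 m²/day

At the plume center C_max = M/(n_e·A·√(4πDt)), so D = M²/(4πt·(n_e·A·C_max)²).
n_e·A·C_max = 0.28 × 17 × 0.074 = 0.3522 kg/m.
D = 32²/(4π × 1700 × 0.3522²) = 0.386 m²/day.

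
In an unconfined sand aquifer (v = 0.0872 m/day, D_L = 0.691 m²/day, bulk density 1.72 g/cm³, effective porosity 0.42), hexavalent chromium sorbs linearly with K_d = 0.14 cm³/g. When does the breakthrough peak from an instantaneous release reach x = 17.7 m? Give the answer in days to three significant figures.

207 days

Retardation factor R = 1 + ρ_b·K_d/n = 1 + 1.72 × 0.14/0.42 = 1.573.
Sorption retards both mechanisms: v_R = v/R = 0.05544 m/day, D_R = D/R = 0.4393 m²/day.
Peak time from v_R²t² + 2D_R t − x² = 0: t = (√(D_R² + v_R²x²) − D_R)/v_R².
√(D_R² + v_R²x²) = √(0.4393² + 0.05544² × 17.7²) = 1.075; v_R² = 0.003074.
t = (1.075 − 0.4393)/0.003074 = 207 days.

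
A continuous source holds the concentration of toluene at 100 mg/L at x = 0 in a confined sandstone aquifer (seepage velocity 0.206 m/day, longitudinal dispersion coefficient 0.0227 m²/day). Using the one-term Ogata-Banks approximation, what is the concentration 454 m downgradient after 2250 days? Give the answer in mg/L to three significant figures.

82.6 mg/L

For a continuous step input, C/C₀ ≈ ½·erfc((x−vt)/(2√(Dt))).
vt = 0.206 × 2250 = 463.5 m and 2√(Dt) = 2√(0.0227 × 2250) = 14.29 m.
Argument (x−vt)/(2√(Dt)) = (454 − 463.5)/14.29 = -0.6648; ½·erfc(-0.6648) = 0.8264.
C = 100 × 0.8264 = 82.6 mg/L.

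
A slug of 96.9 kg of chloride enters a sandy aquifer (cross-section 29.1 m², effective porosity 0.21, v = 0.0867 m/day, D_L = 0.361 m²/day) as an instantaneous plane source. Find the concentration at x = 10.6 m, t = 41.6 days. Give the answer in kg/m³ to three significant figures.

0.511 kg/m³

For an instantaneous plane source, C(x,t) = M/(n_e·A·√(4πDt)) · exp(−(x−vt)²/(4Dt)), with n_e·A the pore (flow) area.
Plume center vt = 0.0867 × 41.6 = 3.60672 m, so the well at 10.6 m is 6.99328 m downgradient of the peak.
√(4πDt) = 13.74 m, giving peak height M/(n_e·A·√(4πDt)) = 96.9/(0.21 × 29.1 × 13.74) = 1.154 kg/m³.
(x−vt)²/(4Dt) = (6.99328)²/(4 × 0.361 × 41.6) = 0.8141; exp(−0.8141) = 0.4430.
C = 1.154 × 0.4430 = 0.511 kg/m³.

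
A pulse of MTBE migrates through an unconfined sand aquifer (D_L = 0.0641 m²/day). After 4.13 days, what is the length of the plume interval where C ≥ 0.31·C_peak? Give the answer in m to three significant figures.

2.23 m

The plume is Gaussian with σ = √(2Dt) = √(2 × 0.0641 × 4.13) = 0.7276 m.
C/C_peak = exp(−Δx²/(2σ²)) = 0.31 ⇒ Δx = σ·√(−2 ln 0.31) = 0.7276 × 1.530 = 1.113 m.
Width = 2Δx = 2.23 m.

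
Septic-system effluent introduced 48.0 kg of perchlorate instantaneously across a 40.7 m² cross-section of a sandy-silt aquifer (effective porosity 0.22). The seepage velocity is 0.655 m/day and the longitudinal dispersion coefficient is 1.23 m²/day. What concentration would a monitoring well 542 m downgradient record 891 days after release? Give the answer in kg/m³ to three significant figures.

0.0308 kg/m³

For an instantaneous plane source, C(x,t) = M/(n_e·A·√(4πDt)) · exp(−(x−vt)²/(4Dt)), with n_e·A the pore (flow) area.
Plume center vt = 0.655 × 891 = 583.605 m, so the well at 542 m is 41.605 m upgradient of the peak.
√(4πDt) = 117.4 m, giving peak height M/(n_e·A·√(4πDt)) = 48.0/(0.22 × 40.7 × 117.4) = 0.04566 kg/m³.
(x−vt)²/(4Dt) = (-41.605)²/(4 × 1.23 × 891) = 0.3949; exp(−0.3949) = 0.6737.
C = 0.04566 × 0.6737 = 0.0308 kg/m³.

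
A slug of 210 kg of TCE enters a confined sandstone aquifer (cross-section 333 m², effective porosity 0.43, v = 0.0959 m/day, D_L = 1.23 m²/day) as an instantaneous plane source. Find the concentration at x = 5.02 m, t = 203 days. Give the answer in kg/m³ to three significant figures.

0.0212 kg/m³

For an instantaneous plane source, C(x,t) = M/(n_e·A·√(4πDt)) · exp(−(x−vt)²/(4Dt)), with n_e·A the pore (flow) area.
Plume center vt = 0.0959 × 203 = 19.4677 m, so the well at 5.02 m is 14.4477 m upgradient of the peak.
√(4πDt) = 56.02 m, giving peak height M/(n_e·A·√(4πDt)) = 210/(0.43 × 333 × 56.02) = 0.02618 kg/m³.
(x−vt)²/(4Dt) = (-14.4477)²/(4 × 1.23 × 203) = 0.2090; exp(−0.2090) = 0.8114.
C = 0.02618 × 0.8114 = 0.0212 kg/m³.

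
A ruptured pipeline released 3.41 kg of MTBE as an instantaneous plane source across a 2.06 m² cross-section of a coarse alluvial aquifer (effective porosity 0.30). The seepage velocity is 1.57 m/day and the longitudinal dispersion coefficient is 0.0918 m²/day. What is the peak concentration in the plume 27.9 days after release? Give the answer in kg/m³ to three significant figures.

0.973 kg/m³

The peak of an instantaneous 1D plume sits at x = vt; there the Gaussian factor is 1 and C_max = M/(n_e·A·√(4πDt)), where n_e·A is the pore area the mass is dissolved in.
√(4πDt) = √(4π × 0.0918 × 27.9) = 5.673 m, so C_max = 3.41/(0.30 × 2.06 × 5.673) = 0.973 kg/m³.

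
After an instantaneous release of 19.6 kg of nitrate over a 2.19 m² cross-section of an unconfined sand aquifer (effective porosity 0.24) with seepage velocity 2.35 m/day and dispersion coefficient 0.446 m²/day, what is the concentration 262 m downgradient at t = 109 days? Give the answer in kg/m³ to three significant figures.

For an instantaneous plane source, C(x,t) = M/(n_e·A·√(4πDt)) · exp(−(x−vt)²/(4Dt)), with n_e·A the pore (flow) area.
Plume center vt = 2.35 × 109 = 256.15 m, so the well at 262 m is 5.85 m downgradient of the peak.
√(4πDt) = 24.72 m, giving peak height M/(n_e·A·√(4πDt)) = 19.6/(0.24 × 2.19 × 24.72) = 1.509 kg/m³.
(x−vt)²/(4Dt) = (5.85)²/(4 × 0.446 × 109) = 0.1760; exp(−0.1760) = 0.8386.
C = 1.509 × 0.8386 = 1.27 kg/m³.

1.27 kg/m³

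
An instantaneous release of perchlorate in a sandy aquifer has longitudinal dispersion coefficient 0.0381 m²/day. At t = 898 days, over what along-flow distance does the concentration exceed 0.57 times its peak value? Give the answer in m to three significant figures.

17.5 m

The plume is Gaussian with σ = √(2Dt) = √(2 × 0.0381 × 898) = 8.272 m.
C/C_peak = exp(−Δx²/(2σ²)) = 0.57 ⇒ Δx = σ·√(−2 ln 0.57) = 8.272 × 1.060 = 8.768 m.
Width = 2Δx = 17.5 m.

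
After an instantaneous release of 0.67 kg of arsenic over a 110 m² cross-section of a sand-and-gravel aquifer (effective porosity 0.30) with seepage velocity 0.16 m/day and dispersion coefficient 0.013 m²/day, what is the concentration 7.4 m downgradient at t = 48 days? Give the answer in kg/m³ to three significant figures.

0.00703 kg/m³

For an instantaneous plane source, C(x,t) = M/(n_e·A·√(4πDt)) · exp(−(x−vt)²/(4Dt)), with n_e·A the pore (flow) area.
Plume center vt = 0.16 × 48 = 7.68 m, so the well at 7.4 m is 0.28 m upgradient of the peak.
√(4πDt) = 2.800 m, giving peak height M/(n_e·A·√(4πDt)) = 0.67/(0.30 × 110 × 2.800) = 0.007251 kg/m³.
(x−vt)²/(4Dt) = (-0.28)²/(4 × 0.013 × 48) = 0.03141; exp(−0.03141) = 0.9691.
C = 0.007251 × 0.9691 = 0.00703 kg/m³.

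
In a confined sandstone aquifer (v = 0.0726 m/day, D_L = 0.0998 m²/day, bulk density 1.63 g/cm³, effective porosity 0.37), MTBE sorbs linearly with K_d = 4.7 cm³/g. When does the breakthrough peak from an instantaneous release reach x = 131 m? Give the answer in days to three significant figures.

38800 days

Retardation factor R = 1 + ρ_b·K_d/n = 1 + 1.63 × 4.7/0.37 = 21.71.
Sorption retards both mechanisms: v_R = v/R = 0.003344 m/day, D_R = D/R = 0.004597 m²/day.
Peak time from v_R²t² + 2D_R t − x² = 0: t = (√(D_R² + v_R²x²) − D_R)/v_R².
√(D_R² + v_R²x²) = √(0.004597² + 0.003344² × 131²) = 0.4381; v_R² = 1.118e-05.
t = (0.4381 − 0.004597)/1.118e-05 = 38800 days.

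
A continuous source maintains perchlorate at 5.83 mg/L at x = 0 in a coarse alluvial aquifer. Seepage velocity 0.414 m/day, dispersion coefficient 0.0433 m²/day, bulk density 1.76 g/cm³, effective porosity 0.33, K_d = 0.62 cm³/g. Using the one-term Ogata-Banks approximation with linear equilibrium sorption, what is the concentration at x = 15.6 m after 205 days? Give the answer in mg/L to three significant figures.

5.70 mg/L

Retardation factor R = 1 + ρ_b·K_d/n = 1 + 1.76 × 0.62/0.33 = 4.307.
Sorption retards both mechanisms: v_R = v/R = 0.09612 m/day, D_R = D/R = 0.01005 m²/day.
v_R·t = 0.09612 × 205 = 19.7046 m; 2√(D_R t) = 2.871 m; argument = (15.6 − 19.7046)/2.871 = -1.430.
C = C₀ × ½·erfc(-1.430) = 5.83 × 0.9784 = 5.70 mg/L.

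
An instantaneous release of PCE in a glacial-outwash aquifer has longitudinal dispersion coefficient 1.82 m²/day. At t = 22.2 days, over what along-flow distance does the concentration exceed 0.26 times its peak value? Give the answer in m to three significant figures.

29.5 m

The plume is Gaussian with σ = √(2Dt) = √(2 × 1.82 × 22.2) = 8.989 m.
C/C_peak = exp(−Δx²/(2σ²)) = 0.26 ⇒ Δx = σ·√(−2 ln 0.26) = 8.989 × 1.641 = 14.75 m.
Width = 2Δx = 29.5 m.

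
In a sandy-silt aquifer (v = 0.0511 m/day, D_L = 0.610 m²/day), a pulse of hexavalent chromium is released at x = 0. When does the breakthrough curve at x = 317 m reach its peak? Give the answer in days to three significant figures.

For the 1D instantaneous-source solution, setting ∂C/∂t = 0 at fixed x gives v²t² + 2Dt − x² = 0, so t = (√(D² + v²x²) − D)/v².
√(D² + v²x²) = √(0.610² + 0.0511² × 317²) = 16.21; v² = 0.00261121.
t = (16.21 − 0.610)/0.00261121 = 5970 days (vs. the pure-advection estimate x/v = 6200 d).

5970 days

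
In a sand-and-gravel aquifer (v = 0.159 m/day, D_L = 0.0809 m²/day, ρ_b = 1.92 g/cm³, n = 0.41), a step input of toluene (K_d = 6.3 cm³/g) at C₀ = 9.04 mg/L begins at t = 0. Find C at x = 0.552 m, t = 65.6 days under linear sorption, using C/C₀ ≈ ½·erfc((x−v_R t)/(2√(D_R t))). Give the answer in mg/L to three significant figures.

Retardation factor R = 1 + ρ_b·K_d/n = 1 + 1.92 × 6.3/0.41 = 30.50.
Sorption retards both mechanisms: v_R = v/R = 0.005213 m/day, D_R = D/R = 0.002652 m²/day.
v_R·t = 0.005213 × 65.6 = 0.3419728 m; 2√(D_R t) = 0.8342 m; argument = (0.552 − 0.3419728)/0.8342 = 0.2518.
C = C₀ × ½·erfc(0.2518) = 9.04 × 0.3609 = 3.26 mg/L.

3.26 mg/L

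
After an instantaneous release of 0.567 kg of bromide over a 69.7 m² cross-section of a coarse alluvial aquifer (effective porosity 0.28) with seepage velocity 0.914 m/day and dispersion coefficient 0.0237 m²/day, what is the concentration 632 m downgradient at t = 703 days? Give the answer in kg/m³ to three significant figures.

0.000379 kg/m³

For an instantaneous plane source, C(x,t) = M/(n_e·A·√(4πDt)) · exp(−(x−vt)²/(4Dt)), with n_e·A the pore (flow) area.
Plume center vt = 0.914 × 703 = 642.542 m, so the well at 632 m is 10.542 m upgradient of the peak.
√(4πDt) = 14.47 m, giving peak height M/(n_e·A·√(4πDt)) = 0.567/(0.28 × 69.7 × 14.47) = 0.002008 kg/m³.
(x−vt)²/(4Dt) = (-10.542)²/(4 × 0.0237 × 703) = 1.668; exp(−1.668) = 0.1886.
C = 0.002008 × 0.1886 = 0.000379 kg/m³.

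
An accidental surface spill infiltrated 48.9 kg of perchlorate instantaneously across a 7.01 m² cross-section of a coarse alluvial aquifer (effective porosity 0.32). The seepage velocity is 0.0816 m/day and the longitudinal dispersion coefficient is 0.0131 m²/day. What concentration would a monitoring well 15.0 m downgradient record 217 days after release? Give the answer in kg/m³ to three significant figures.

For an instantaneous plane source, C(x,t) = M/(n_e·A·√(4πDt)) · exp(−(x−vt)²/(4Dt)), with n_e·A the pore (flow) area.
Plume center vt = 0.0816 × 217 = 17.7072 m, so the well at 15.0 m is 2.7072 m upgradient of the peak.
√(4πDt) = 5.977 m, giving peak height M/(n_e·A·√(4πDt)) = 48.9/(0.32 × 7.01 × 5.977) = 3.647 kg/m³.
(x−vt)²/(4Dt) = (-2.7072)²/(4 × 0.0131 × 217) = 0.6445; exp(−0.6445) = 0.5249.
C = 3.647 × 0.5249 = 1.91 kg/m³.

1.91 kg/m³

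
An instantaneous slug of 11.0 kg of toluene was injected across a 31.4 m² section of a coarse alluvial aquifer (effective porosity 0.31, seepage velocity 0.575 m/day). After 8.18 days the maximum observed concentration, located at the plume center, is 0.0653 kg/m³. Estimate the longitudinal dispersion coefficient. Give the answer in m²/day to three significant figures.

2.91 m²/day

At the plume center C_max = M/(n_e·A·√(4πDt)), so D = M²/(4πt·(n_e·A·C_max)²).
n_e·A·C_max = 0.31 × 31.4 × 0.0653 = 0.6356 kg/m.
D = 11.0²/(4π × 8.18 × 0.6356²) = 2.91 m²/day.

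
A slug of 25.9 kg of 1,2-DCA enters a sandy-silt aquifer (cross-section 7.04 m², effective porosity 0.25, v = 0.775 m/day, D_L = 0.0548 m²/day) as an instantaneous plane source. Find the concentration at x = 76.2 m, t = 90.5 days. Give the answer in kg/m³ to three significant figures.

For an instantaneous plane source, C(x,t) = M/(n_e·A·√(4πDt)) · exp(−(x−vt)²/(4Dt)), with n_e·A the pore (flow) area.
Plume center vt = 0.775 × 90.5 = 70.1375 m, so the well at 76.2 m is 6.0625 m downgradient of the peak.
√(4πDt) = 7.894 m, giving peak height M/(n_e·A·√(4πDt)) = 25.9/(0.25 × 7.04 × 7.894) = 1.864 kg/m³.
(x−vt)²/(4Dt) = (6.0625)²/(4 × 0.0548 × 90.5) = 1.853; exp(−1.853) = 0.1568.
C = 1.864 × 0.1568 = 0.292 kg/m³.

0.292 kg/m³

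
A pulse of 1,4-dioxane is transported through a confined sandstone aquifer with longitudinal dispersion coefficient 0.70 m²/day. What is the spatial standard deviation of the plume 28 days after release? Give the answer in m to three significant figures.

6.26 m

Dispersive spreading gives a Gaussian with σ² = 2Dt; advection only shifts the center.
σ = √(2 × 0.70 × 28) = 6.26 m.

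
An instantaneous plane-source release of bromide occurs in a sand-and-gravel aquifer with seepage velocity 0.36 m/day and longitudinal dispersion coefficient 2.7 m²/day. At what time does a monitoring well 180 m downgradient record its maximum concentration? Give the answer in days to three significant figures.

480 days

For the 1D instantaneous-source solution, setting ∂C/∂t = 0 at fixed x gives v²t² + 2Dt − x² = 0, so t = (√(D² + v²x²) − D)/v².
√(D² + v²x²) = √(2.7² + 0.36² × 180²) = 64.86; v² = 0.1296.
t = (64.86 − 2.7)/0.1296 = 480 days (vs. the pure-advection estimate x/v = 500 d).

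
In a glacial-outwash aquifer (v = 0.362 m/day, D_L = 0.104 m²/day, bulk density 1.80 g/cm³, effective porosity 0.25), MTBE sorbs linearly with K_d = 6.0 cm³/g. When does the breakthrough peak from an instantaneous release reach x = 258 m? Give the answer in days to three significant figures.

Retardation factor R = 1 + ρ_b·K_d/n = 1 + 1.80 × 6.0/0.25 = 44.20.
Sorption retards both mechanisms: v_R = v/R = 0.008190 m/day, D_R = D/R = 0.002353 m²/day.
Peak time from v_R²t² + 2D_R t − x² = 0: t = (√(D_R² + v_R²x²) − D_R)/v_R².
√(D_R² + v_R²x²) = √(0.002353² + 0.008190² × 258²) = 2.113; v_R² = 6.708e-05.
t = (2.113 − 0.002353)/6.708e-05 = 31500 days.

31500 days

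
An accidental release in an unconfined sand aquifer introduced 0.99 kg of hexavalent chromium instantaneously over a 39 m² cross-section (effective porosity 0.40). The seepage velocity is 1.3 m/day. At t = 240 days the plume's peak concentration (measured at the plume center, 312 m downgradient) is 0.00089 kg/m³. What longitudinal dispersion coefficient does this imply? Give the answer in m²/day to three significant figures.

At the plume center C_max = M/(n_e·A·√(4πDt)), so D = M²/(4πt·(n_e·A·C_max)²).
n_e·A·C_max = 0.40 × 39 × 0.00089 = 0.01388 kg/m.
D = 0.99²/(4π × 240 × 0.01388²) = 1.69 m²/day.

1.69 m²/day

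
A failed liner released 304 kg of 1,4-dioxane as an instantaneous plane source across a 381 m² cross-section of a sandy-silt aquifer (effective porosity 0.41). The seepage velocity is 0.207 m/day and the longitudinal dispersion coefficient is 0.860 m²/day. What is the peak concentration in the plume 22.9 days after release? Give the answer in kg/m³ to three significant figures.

The peak of an instantaneous 1D plume sits at x = vt; there the Gaussian factor is 1 and C_max = M/(n_e·A·√(4πDt)), where n_e·A is the pore area the mass is dissolved in.
√(4πDt) = √(4π × 0.860 × 22.9) = 15.73 m, so C_max = 304/(0.41 × 381 × 15.73) = 0.124 kg/m³.

0.124 kg/m³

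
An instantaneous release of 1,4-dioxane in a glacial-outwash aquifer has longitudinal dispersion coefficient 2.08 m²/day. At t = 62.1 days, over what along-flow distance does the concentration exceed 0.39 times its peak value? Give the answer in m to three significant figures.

The plume is Gaussian with σ = √(2Dt) = √(2 × 2.08 × 62.1) = 16.07 m.
C/C_peak = exp(−Δx²/(2σ²)) = 0.39 ⇒ Δx = σ·√(−2 ln 0.39) = 16.07 × 1.372 = 22.05 m.
Width = 2Δx = 44.1 m.

44.1 m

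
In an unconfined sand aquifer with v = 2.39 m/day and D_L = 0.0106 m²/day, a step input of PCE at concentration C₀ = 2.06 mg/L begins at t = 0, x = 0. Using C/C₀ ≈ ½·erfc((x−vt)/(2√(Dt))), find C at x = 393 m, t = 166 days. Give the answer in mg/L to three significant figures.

2.01 mg/L

For a continuous step input, C/C₀ ≈ ½·erfc((x−vt)/(2√(Dt))).
vt = 2.39 × 166 = 396.74 m and 2√(Dt) = 2√(0.0106 × 166) = 2.653 m.
Argument (x−vt)/(2√(Dt)) = (393 − 396.74)/2.653 = -1.410; ½·erfc(-1.410) = 0.9769.
C = 2.06 × 0.9769 = 2.01 mg/L.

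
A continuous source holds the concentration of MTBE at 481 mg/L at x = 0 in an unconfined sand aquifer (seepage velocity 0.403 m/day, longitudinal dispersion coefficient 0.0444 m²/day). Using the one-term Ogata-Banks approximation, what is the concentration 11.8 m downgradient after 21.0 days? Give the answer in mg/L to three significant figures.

3.50 mg/L

For a continuous step input, C/C₀ ≈ ½·erfc((x−vt)/(2√(Dt))).
vt = 0.403 × 21.0 = 8.463 m and 2√(Dt) = 2√(0.0444 × 21.0) = 1.931 m.
Argument (x−vt)/(2√(Dt)) = (11.8 − 8.463)/1.931 = 1.728; ½·erfc(1.728) = 0.007268.
C = 481 × 0.007268 = 3.50 mg/L.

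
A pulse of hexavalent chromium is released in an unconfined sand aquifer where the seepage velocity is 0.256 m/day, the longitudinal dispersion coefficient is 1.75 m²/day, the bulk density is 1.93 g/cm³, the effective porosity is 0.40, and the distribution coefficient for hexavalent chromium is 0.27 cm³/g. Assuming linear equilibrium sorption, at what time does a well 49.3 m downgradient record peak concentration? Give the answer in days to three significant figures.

386 days

Retardation factor R = 1 + ρ_b·K_d/n = 1 + 1.93 × 0.27/0.40 = 2.303.
Sorption retards both mechanisms: v_R = v/R = 0.1112 m/day, D_R = D/R = 0.7599 m²/day.
Peak time from v_R²t² + 2D_R t − x² = 0: t = (√(D_R² + v_R²x²) − D_R)/v_R².
√(D_R² + v_R²x²) = √(0.7599² + 0.1112² × 49.3²) = 5.535; v_R² = 0.01237.
t = (5.535 − 0.7599)/0.01237 = 386 days.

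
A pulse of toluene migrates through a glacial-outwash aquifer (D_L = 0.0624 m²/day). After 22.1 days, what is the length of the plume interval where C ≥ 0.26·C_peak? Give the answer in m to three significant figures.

The plume is Gaussian with σ = √(2Dt) = √(2 × 0.0624 × 22.1) = 1.661 m.
C/C_peak = exp(−Δx²/(2σ²)) = 0.26 ⇒ Δx = σ·√(−2 ln 0.26) = 1.661 × 1.641 = 2.726 m.
Width = 2Δx = 5.45 m.

5.45 m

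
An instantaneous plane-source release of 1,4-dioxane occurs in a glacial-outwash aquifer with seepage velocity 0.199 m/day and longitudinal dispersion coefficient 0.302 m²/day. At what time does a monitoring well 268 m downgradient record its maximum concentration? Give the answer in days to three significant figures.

1340 days

For the 1D instantaneous-source solution, setting ∂C/∂t = 0 at fixed x gives v²t² + 2Dt − x² = 0, so t = (√(D² + v²x²) − D)/v².
√(D² + v²x²) = √(0.302² + 0.199² × 268²) = 53.33; v² = 0.039601.
t = (53.33 − 0.302)/0.039601 = 1340 days (vs. the pure-advection estimate x/v = 1350 d).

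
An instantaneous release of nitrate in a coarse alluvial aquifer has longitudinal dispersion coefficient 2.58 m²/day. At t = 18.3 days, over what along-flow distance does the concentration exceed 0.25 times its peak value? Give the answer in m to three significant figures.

32.4 m

The plume is Gaussian with σ = √(2Dt) = √(2 × 2.58 × 18.3) = 9.717 m.
C/C_peak = exp(−Δx²/(2σ²)) = 0.25 ⇒ Δx = σ·√(−2 ln 0.25) = 9.717 × 1.665 = 16.18 m.
Width = 2Δx = 32.4 m.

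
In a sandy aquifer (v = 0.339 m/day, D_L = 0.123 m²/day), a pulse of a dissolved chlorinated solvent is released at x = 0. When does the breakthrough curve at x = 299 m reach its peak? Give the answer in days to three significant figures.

881 days

For the 1D instantaneous-source solution, setting ∂C/∂t = 0 at fixed x gives v²t² + 2Dt − x² = 0, so t = (√(D² + v²x²) − D)/v².
√(D² + v²x²) = √(0.123² + 0.339² × 299²) = 101.4; v² = 0.114921.
t = (101.4 − 0.123)/0.114921 = 881 days (vs. the pure-advection estimate x/v = 882 d).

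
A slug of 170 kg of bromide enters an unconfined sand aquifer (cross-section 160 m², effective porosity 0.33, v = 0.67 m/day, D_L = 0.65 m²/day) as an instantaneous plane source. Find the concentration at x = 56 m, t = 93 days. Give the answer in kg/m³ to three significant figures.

0.0991 kg/m³

For an instantaneous plane source, C(x,t) = M/(n_e·A·√(4πDt)) · exp(−(x−vt)²/(4Dt)), with n_e·A the pore (flow) area.
Plume center vt = 0.67 × 93 = 62.31 m, so the well at 56 m is 6.31 m upgradient of the peak.
√(4πDt) = 27.56 m, giving peak height M/(n_e·A·√(4πDt)) = 170/(0.33 × 160 × 27.56) = 0.1168 kg/m³.
(x−vt)²/(4Dt) = (-6.31)²/(4 × 0.65 × 93) = 0.1647; exp(−0.1647) = 0.8481.
C = 0.1168 × 0.8481 = 0.0991 kg/m³.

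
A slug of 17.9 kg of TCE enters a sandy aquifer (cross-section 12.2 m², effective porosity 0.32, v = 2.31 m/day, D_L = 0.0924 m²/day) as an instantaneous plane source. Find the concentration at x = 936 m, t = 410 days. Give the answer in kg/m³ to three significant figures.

0.0932 kg/m³

For an instantaneous plane source, C(x,t) = M/(n_e·A·√(4πDt)) · exp(−(x−vt)²/(4Dt)), with n_e·A the pore (flow) area.
Plume center vt = 2.31 × 410 = 947.1 m, so the well at 936 m is 11.1 m upgradient of the peak.
√(4πDt) = 21.82 m, giving peak height M/(n_e·A·√(4πDt)) = 17.9/(0.32 × 12.2 × 21.82) = 0.2101 kg/m³.
(x−vt)²/(4Dt) = (-11.1)²/(4 × 0.0924 × 410) = 0.8131; exp(−0.8131) = 0.4435.
C = 0.2101 × 0.4435 = 0.0932 kg/m³.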